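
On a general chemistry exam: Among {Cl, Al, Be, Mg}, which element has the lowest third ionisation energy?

Al

Consider each +2 ion: Cl²⁺ still has 5 valence electrons; Al²⁺ still has 1 valence electron; Be²⁺ is the bare [He] core; Mg²⁺ is the bare [Ne] core.
Pulling an electron out of a noble-gas core costs far more than removing a remaining valence electron, so Mg and Be sit at the high end of IE_3.
Valence configurations: Cl²⁺ [Ne]3s²3p³, Al²⁺ [Ne]3s¹.
Tabulated IE_3 (kJ/mol): Cl 3822, Al 2745, Be 14849, Mg 7733.
Putting it together, IE_3: Al < Cl < Mg < Be.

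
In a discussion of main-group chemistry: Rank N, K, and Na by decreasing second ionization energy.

Na > K > N

After 1 electron has been removed, what remains? N⁺ still has 4 valence electrons; K⁺ is the bare [Ar] core; Na⁺ is the bare [Ne] core.
Breaking into a closed-shell core is much more expensive than removing a leftover valence electron — K and Na have the largest IE_2 here.
The numbers (kJ/mol): N 2856, K 3052, Na 4562.
Hence IE_2: N < K < Na.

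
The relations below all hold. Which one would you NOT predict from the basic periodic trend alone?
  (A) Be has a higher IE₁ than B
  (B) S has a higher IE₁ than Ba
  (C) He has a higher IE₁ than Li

The general trend: IE₁ increases across a period and decreases down a group.
(A) Be (period 2, group 2) vs B (period 2, group 13): the stated order contradicts the simple trend.
(B) S (period 3, group 16) vs Ba (period 6, group 2): the stated order agrees with the simple trend.
(C) He (period 1, group 18) vs Li (period 2, group 1): the stated order agrees with the simple trend.
The exception is (A): removing B's lone 2p electron is easier than breaking Be's filled 2s².

(A)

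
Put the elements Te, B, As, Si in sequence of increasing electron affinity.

B is in period 2, group 13; Si is in period 3, group 14; As is in period 4, group 15; Te is in period 5, group 16.
Electron affinity generally becomes more exothermic across a period toward the halogens and less exothermic down a group.
These sit on a diagonal, where the across-period and down-group effects partly cancel.
As > B: period and group pull opposite ways; the across-period shift dominates (78 vs 27 kJ/mol).
Si > As: the two effects oppose for this pair; the down-group effect wins (134 vs 78 kJ/mol).
Te > Si: the two effects oppose for this pair; the across-period effect wins (190 vs 134 kJ/mol).
For reference (kJ/mol): B 27, Si 134, As 78, Te 190.
So from lowest to highest: B < As < Si < Te.

B, As, Si, Te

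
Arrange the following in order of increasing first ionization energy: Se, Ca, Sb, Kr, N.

IE₁ increases left→right with effective nuclear charge and decreases top→bottom as the valence shell moves farther out.
Neither a single period nor a single group — weigh both effects.
Sb > Ca: period and group pull opposite ways; the across-period shift dominates (831 vs 590 kJ/mol).
Se > Sb: both effects reinforce here, so Se is clearly the higher of the two.
Kr > Se: Kr lies to the right of Se in period 4, so the across-period effect alone puts Kr higher.
N > Kr: period and group pull opposite ways; the down-group shift dominates (1402 vs 1351 kJ/mol).
Approximate values (kJ/mol): N 1402, Ca 590, Se 941, Kr 1351, Sb 831.
So from lowest to highest: Ca < Sb < Se < Kr < N.

Ca < Sb < Se < Kr < N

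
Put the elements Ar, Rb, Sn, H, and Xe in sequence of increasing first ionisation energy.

Rb < Sn < Xe < H < Ar

H is in period 1, group 1; Ar is in period 3, group 18; Rb is in period 5, group 1; Sn is in period 5, group 14; Xe is in period 5, group 18.
First ionization energy rises across a period (greater Z_eff holds electrons more tightly) and falls down a group (valence electrons are farther from the nucleus).
Neither a single period nor a single group — weigh both effects.
Sn > Rb: Sn lies to the right of Rb in period 5, so the across-period effect alone puts Sn higher.
Xe > Sn: Xe lies to the right of Sn in period 5, so the across-period effect alone puts Xe higher.
H > Xe: the two effects oppose for this pair; the down-group effect wins (1312 vs 1170 kJ/mol).
Ar > H: period and group pull opposite ways; the across-period shift dominates (1521 vs 1312 kJ/mol).
Tabulated first ionization energy (kJ/mol): H 1312, Ar 1521, Rb 403, Sn 709, Xe 1170.
So from lowest to highest: Rb < Sn < Xe < H < Ar.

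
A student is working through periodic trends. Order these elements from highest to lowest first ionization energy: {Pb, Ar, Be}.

Ar > Be > Pb

Be is in period 2, group 2; Ar is in period 3, group 18; Pb is in period 6, group 14.
Removing the outermost electron gets harder across a period and easier down a group.
These span different periods and groups, so the two trends combine.
Be > Pb: the two effects oppose for this pair; the down-group effect wins (900 vs 716 kJ/mol).
Ar > Be: period and group pull opposite ways; the across-period shift dominates (1521 vs 900 kJ/mol).
Tabulated first ionization energy (kJ/mol): Be 900, Ar 1521, Pb 716.
So from highest to lowest: Ar > Be > Pb.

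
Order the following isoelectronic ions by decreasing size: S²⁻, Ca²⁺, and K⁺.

S²⁻ > K⁺ > Ca²⁺

All of these have 18 electrons, so size is governed by nuclear charge alone: the more protons, the stronger the pull on the same electron cloud, and the smaller the ion.
Nuclear charges: Ca²⁺ (Z=20), K⁺ (Z=19), S²⁻ (Z=16).
Largest to smallest: S²⁻ > K⁺ > Ca²⁺.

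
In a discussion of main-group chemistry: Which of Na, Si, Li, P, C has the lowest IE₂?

Consider each +1 ion: Na⁺ is the bare [Ne] core; Si⁺ still has 3 valence electrons; Li⁺ is the bare [He] core; P⁺ still has 4 valence electrons; C⁺ still has 3 valence electrons.
Core electrons are held far more tightly than valence electrons, so Na and Li top the IE_2 order.
Valence configurations: Si⁺ [Ne]3s²3p¹, P⁺ [Ne]3s²3p², C⁺ [He]2s²2p¹.
Tabulated IE_2 (kJ/mol): Na 4562, Si 1577, Li 7298, P 1907, C 2353.
Hence IE_2: Si < P < C < Na < Li.

Si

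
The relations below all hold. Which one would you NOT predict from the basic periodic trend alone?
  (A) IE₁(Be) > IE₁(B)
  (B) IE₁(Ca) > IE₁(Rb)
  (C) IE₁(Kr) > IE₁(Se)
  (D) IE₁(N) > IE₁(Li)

The general trend: first ionisation energy increases across a period and decreases down a group.
(A) Be (period 2, group 2) vs B (period 2, group 13): the stated order contradicts the simple trend.
(B) Ca (period 4, group 2) vs Rb (period 5, group 1): the stated order agrees with the simple trend.
(C) Kr (period 4, group 18) vs Se (period 4, group 16): the stated order agrees with the simple trend.
(D) N (period 2, group 15) vs Li (period 2, group 1): the stated order agrees with the simple trend.
The exception is (A): removing B's lone 2p electron is easier than breaking Be's filled 2s².

(A)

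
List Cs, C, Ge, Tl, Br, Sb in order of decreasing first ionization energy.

Br > C > Sb > Ge > Tl > Cs

IE₁ increases left→right with effective nuclear charge and decreases top→bottom as the valence shell moves farther out.
Neither a single period nor a single group — weigh both effects.
Tl > Cs: Tl lies to the right of Cs in period 6, so the across-period effect alone puts Tl higher.
Ge > Tl: both effects reinforce here, so Ge is clearly the higher of the two.
Sb > Ge: period and group pull opposite ways; the across-period shift dominates (831 vs 762 kJ/mol).
C > Sb: period and group pull opposite ways; the down-group shift dominates (1086 vs 831 kJ/mol).
Br > C: the two effects oppose for this pair; the across-period effect wins (1140 vs 1086 kJ/mol).
Approximate values (kJ/mol): C 1086, Ge 762, Br 1140, Sb 831, Cs 376, Tl 589.
So from highest to lowest: Br > C > Sb > Ge > Tl > Cs.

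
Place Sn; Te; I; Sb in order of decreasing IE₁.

Sn is in period 5, group 14; Sb is in period 5, group 15; Te is in period 5, group 16; I is in period 5, group 17.
First ionization energy rises across a period (greater Z_eff holds electrons more tightly) and falls down a group (valence electrons are farther from the nucleus).
All lie in period 5, so first ionization energy increases left to right.
So from highest to lowest: I > Te > Sb > Sn.

I > Te > Sb > Sn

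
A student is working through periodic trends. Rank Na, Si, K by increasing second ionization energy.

Si < K < Na

IE_2 is the cost of taking one more electron from the +1 cation: Na⁺ is the bare [Ne] core; Si⁺ still has 3 valence electrons; K⁺ is the bare [Ar] core.
Core electrons are held far more tightly than valence electrons, so K and Na top the IE_2 order.
Tabulated IE_2 (kJ/mol): Na 4562, Si 1577, K 3052.
Hence IE_2: Si < K < Na.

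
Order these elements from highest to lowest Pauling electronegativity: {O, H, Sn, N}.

O, N, H, Sn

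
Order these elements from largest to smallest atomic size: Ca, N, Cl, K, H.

K, Ca, Cl, N, H

H is in period 1, group 1; N is in period 2, group 15; Cl is in period 3, group 17; K is in period 4, group 1; Ca is in period 4, group 2.
Atomic radius shrinks across a period as nuclear charge pulls the same shell inward, and grows down a group as new shells are added.
Neither a single period nor a single group — weigh both effects.
N > H: the two effects oppose for this pair; the down-group effect wins (71 vs 32 pm).
Cl > N: period and group pull opposite ways; the down-group shift dominates (99 vs 71 pm).
Ca > Cl: relative to Cl, both the across-period and down-group shifts push Ca's atomic radius up.
K > Ca: both are in period 4; the period trend gives K the larger value.
For reference (pm): H 32, N 71, Cl 99, K 196, Ca 171.
So from largest to smallest: K > Ca > Cl > N > H.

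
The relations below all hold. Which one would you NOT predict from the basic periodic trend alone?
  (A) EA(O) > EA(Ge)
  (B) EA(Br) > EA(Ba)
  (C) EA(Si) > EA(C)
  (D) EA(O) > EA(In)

(C)

The general trend: electron affinity increases across a period and decreases down a group.
(A) O (period 2, group 16) vs Ge (period 4, group 14): the stated order agrees with the simple trend.
(B) Br (period 4, group 17) vs Ba (period 6, group 2): the stated order agrees with the simple trend.
(C) Si (period 3, group 14) vs C (period 2, group 14): the stated order contradicts the simple trend.
(D) O (period 2, group 16) vs In (period 5, group 13): the stated order agrees with the simple trend.
The exception is (C): Si's larger, more diffuse 3p orbitals accept an added electron slightly more readily than C's compact 2p.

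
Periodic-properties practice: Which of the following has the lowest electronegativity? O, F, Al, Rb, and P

Rb

O is in period 2, group 16; F is in period 2, group 17; Al is in period 3, group 13; P is in period 3, group 15; Rb is in period 5, group 1.
Electronegativity increases across a period and decreases down a group, tracking effective nuclear charge and atomic size.
Neither a single period nor a single group — weigh both effects.
Al > Rb: relative to Rb, both the across-period and down-group shifts push Al's electronegativity up.
P > Al: P lies to the right of Al in period 3, so the across-period effect alone puts P higher.
O > P: relative to P, both the across-period and down-group shifts push O's electronegativity up.
F > O: F lies to the right of O in period 2, so the across-period effect alone puts F higher.
Tabulated electronegativity (Pauling): O 3.44, F 3.98, Al 1.61, P 2.19, Rb 0.82.
The lowest electronegativity among these belongs to Rb.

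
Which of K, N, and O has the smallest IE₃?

K

Consider each +2 ion: K²⁺ is already 1 electron into the core; N²⁺ still has 3 valence electrons; O²⁺ still has 4 valence electrons.
Usually core removal costs more than valence removal, but here the competition is close: a tightly held n=2 valence electron can cost more to remove than an n=3 core electron, so the actual values have to decide it.
Valence configurations: N²⁺ [He]2s²2p¹, O²⁺ [He]2s²2p².
Tabulated IE_3 (kJ/mol): K 4420, N 4578, O 5300.
Overall IE_3 order: K < N < O.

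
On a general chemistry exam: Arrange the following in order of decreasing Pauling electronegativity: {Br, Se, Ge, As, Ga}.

Br > Se > As > Ge > Ga

Atoms toward the upper right of the periodic table pull bonding electrons most strongly.
All lie in period 4, so electronegativity increases left to right.
So from highest to lowest: Br > Se > As > Ge > Ga.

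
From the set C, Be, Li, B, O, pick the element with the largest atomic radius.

Li

Li is in period 2, group 1; Be is in period 2, group 2; B is in period 2, group 13; C is in period 2, group 14; O is in period 2, group 16.
Moving right in a period, electrons are added to the same shell under a stronger nuclear pull, so atoms get smaller; moving down, a new shell is opened and atoms get larger.
All lie in period 2, so atomic radius increases right to left.
The largest atomic radius among these belongs to Li.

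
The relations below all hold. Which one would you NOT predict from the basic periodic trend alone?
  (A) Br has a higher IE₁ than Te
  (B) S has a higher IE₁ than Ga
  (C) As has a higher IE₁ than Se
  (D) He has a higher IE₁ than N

(C)

The general trend: IE₁ increases across a period and decreases down a group.
(A) Br (period 4, group 17) vs Te (period 5, group 16): the stated order agrees with the simple trend.
(B) S (period 3, group 16) vs Ga (period 4, group 13): the stated order agrees with the simple trend.
(C) As (period 4, group 15) vs Se (period 4, group 16): the stated order contradicts the simple trend.
(D) He (period 1, group 18) vs N (period 2, group 15): the stated order agrees with the simple trend.
The exception is (C): Se (4p⁴) ionizes more easily than half-filled As (4p³).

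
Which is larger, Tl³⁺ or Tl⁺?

Both ions have Z = 81 protons, but Tl³⁺ has lost more electrons, so its remaining electrons feel a larger effective nuclear charge per electron and are pulled in more tightly.
Higher positive charge → smaller ion, so Tl⁺ > Tl³⁺.

Tl⁺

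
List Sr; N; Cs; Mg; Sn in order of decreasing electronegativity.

N is in period 2, group 15; Mg is in period 3, group 2; Sr is in period 5, group 2; Sn is in period 5, group 14; Cs is in period 6, group 1.
EN rises left→right (higher Z_eff, smaller atoms) and falls top→bottom (larger, more shielded atoms).
Neither a single period nor a single group — weigh both effects.
Sr > Cs: relative to Cs, both the across-period and down-group shifts push Sr's electronegativity up.
Mg > Sr: they share group 2; the group trend gives Mg the larger value.
Sn > Mg: period and group pull opposite ways; the across-period shift dominates (1.96 vs 1.31).
N > Sn: both effects reinforce here, so N is clearly the higher of the two.
Tabulated electronegativity (Pauling): N 3.04, Mg 1.31, Sr 0.95, Sn 1.96, Cs 0.79.
So from highest to lowest: N > Sn > Mg > Sr > Cs.

N > Sn > Mg > Sr > Cs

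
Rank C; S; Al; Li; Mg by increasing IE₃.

After 2 electrons have been removed, what remains? C²⁺ still has 2 valence electrons; S²⁺ still has 4 valence electrons; Al²⁺ still has 1 valence electron; Li²⁺ is already 1 electron into the core; Mg²⁺ is the bare [Ne] core.
Breaking into a closed-shell core is much more expensive than removing a leftover valence electron — Mg and Li have the largest IE_3 here.
Valence configurations: C²⁺ [He]2s², S²⁺ [Ne]3s²3p², Al²⁺ [Ne]3s¹.
Approximate IE_3 values (kJ/mol): C 4620, S 3357, Al 2745, Li 11815, Mg 7733.
Hence IE_3: Al < S < C < Mg < Li.

Al < S < C < Mg < Li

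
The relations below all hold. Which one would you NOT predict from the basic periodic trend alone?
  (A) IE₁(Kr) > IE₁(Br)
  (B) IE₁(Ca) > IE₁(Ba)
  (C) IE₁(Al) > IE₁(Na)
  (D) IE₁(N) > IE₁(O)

(D)

The general trend: IE₁ increases across a period and decreases down a group.
(A) Kr (period 4, group 18) vs Br (period 4, group 17): the stated order agrees with the simple trend.
(B) Ca (period 4, group 2) vs Ba (period 6, group 2): the stated order agrees with the simple trend.
(C) Al (period 3, group 13) vs Na (period 3, group 1): the stated order agrees with the simple trend.
(D) N (period 2, group 15) vs O (period 2, group 16): the stated order contradicts the simple trend.
The exception is (D): pairing an electron in O's 2p⁴ costs repulsion energy, so O ionizes more easily than half-filled N (2p³).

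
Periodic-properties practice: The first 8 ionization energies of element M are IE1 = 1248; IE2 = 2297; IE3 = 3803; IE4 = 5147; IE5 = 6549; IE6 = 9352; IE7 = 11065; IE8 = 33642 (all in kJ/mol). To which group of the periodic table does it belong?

Look for the largest jump between consecutive ionization energies: IE8/IE7 ≈ 3.0, far larger than any earlier ratio.
That jump marks the point where a core electron is being removed. So the atom has 7 valence electrons.
A main-group element with 7 valence electrons is in group 17.

Group 17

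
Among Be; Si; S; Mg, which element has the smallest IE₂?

Mg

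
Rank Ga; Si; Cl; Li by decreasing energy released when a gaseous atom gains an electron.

Cl > Si > Li > Ga

Adding an electron releases more energy for atoms nearer the top right (short of the noble gases).
Here both period and group differ, so the two effects have to be weighed against each other.
Li > Ga: period and group pull opposite ways; the down-group shift dominates (60 vs 29 kJ/mol).
Si > Li: period and group pull opposite ways; the across-period shift dominates (134 vs 60 kJ/mol).
Cl > Si: both are in period 3; the period trend gives Cl the larger value.
Tabulated electron affinity (kJ/mol): Li 60, Si 134, Cl 349, Ga 29.
So from highest to lowest: Cl > Si > Li > Ga.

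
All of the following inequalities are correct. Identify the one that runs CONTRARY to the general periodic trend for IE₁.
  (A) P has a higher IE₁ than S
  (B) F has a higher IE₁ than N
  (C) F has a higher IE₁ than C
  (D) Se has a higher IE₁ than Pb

(A)

The general trend: IE₁ increases across a period and decreases down a group.
(A) P (period 3, group 15) vs S (period 3, group 16): the stated order contradicts the simple trend.
(B) F (period 2, group 17) vs N (period 2, group 15): the stated order agrees with the simple trend.
(C) F (period 2, group 17) vs C (period 2, group 14): the stated order agrees with the simple trend.
(D) Se (period 4, group 16) vs Pb (period 6, group 14): the stated order agrees with the simple trend.
The exception is (A): S (3p⁴) ionizes more easily than half-filled P (3p³) because the paired 3p electron in S is pushed out by e⁻–e⁻ repulsion.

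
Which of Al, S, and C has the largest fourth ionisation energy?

IE_4 is the cost of taking one more electron from the +3 cation: Al³⁺ is the bare [Ne] core; S³⁺ still has 3 valence electrons; C³⁺ still has 1 valence electron.
Core electrons are held far more tightly than valence electrons, so Al tops the IE_4 order.
Valence configurations: S³⁺ [Ne]3s²3p¹, C³⁺ [He]2s¹.
The numbers (kJ/mol): Al 11577, S 4556, C 6223.
Putting it together, IE_4: S < C < Al.

Al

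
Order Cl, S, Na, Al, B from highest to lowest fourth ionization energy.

The fourth ionization energy removes an electron from the +3 ion. For each element: Cl³⁺ still has 4 valence electrons; S³⁺ still has 3 valence electrons; Na³⁺ is already 2 electrons into the core; Al³⁺ is the bare [Ne] core; B³⁺ is the bare [He] core.
Pulling an electron out of a noble-gas core costs far more than removing a remaining valence electron, so Na, Al and B sit at the high end of IE_4.
Valence configurations: Cl³⁺ [Ne]3s²3p², S³⁺ [Ne]3s²3p¹.
The numbers (kJ/mol): Cl 5159, S 4556, Na 9543, Al 11577, B 25026.
Overall IE_4 order: S < Cl < Na < Al < B.

B, Al, Na, Cl, S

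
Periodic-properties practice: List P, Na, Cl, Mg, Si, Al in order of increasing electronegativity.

Na is in period 3, group 1; Mg is in period 3, group 2; Al is in period 3, group 13; Si is in period 3, group 14; P is in period 3, group 15; Cl is in period 3, group 17.
Smaller atoms with higher effective nuclear charge are more electronegative.
All lie in period 3, so electronegativity increases left to right.
So from lowest to highest: Na < Mg < Al < Si < P < Cl.

Na < Mg < Al < Si < P < Cl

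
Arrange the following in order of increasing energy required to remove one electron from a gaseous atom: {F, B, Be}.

B < Be < F

Be is in period 2, group 2; B is in period 2, group 13; F is in period 2, group 17.
Across a period the outer electron is held more tightly (higher IE₁); down a group it sits in a higher shell, more shielded, and comes off more easily.
All lie in period 2; the across-period trend (first ionization energy increases left to right) applies, with the exception below.
Note the exception: Be has a higher first ionization energy than B, contrary to the simple trend — removing B's lone 2p electron is easier than breaking Be's filled 2s².
For reference (kJ/mol): Be 900, B 801, F 1681.
So from lowest to highest: B < Be < F.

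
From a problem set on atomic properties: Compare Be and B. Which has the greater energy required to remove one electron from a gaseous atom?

Be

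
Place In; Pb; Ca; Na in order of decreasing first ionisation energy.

Na is in period 3, group 1; Ca is in period 4, group 2; In is in period 5, group 13; Pb is in period 6, group 14.
Removing the outermost electron gets harder across a period and easier down a group.
These sit on a diagonal, where the across-period and down-group effects partly cancel.
In > Na: period and group pull opposite ways; the across-period shift dominates (558 vs 496 kJ/mol).
Ca > In: the two effects oppose for this pair; the down-group effect wins (590 vs 558 kJ/mol).
Pb > Ca: the two effects oppose for this pair; the across-period effect wins (716 vs 590 kJ/mol).
Tabulated first ionization energy (kJ/mol): Na 496, Ca 590, In 558, Pb 716.
So from highest to lowest: Pb > Ca > In > Na.

Pb > Ca > In > Na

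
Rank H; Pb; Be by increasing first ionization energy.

Pb, Be, H

H is in period 1, group 1; Be is in period 2, group 2; Pb is in period 6, group 14.
Across a period the outer electron is held more tightly (higher IE₁); down a group it sits in a higher shell, more shielded, and comes off more easily.
These span different periods and groups, so the two trends combine.
Be > Pb: the two effects oppose for this pair; the down-group effect wins (900 vs 716 kJ/mol).
H > Be: period and group pull opposite ways; the down-group shift dominates (1312 vs 900 kJ/mol).
For reference (kJ/mol): H 1312, Be 900, Pb 716.
So from lowest to highest: Pb < Be < H.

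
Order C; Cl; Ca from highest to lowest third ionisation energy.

IE_3 is the cost of taking one more electron from the +2 cation: C²⁺ still has 2 valence electrons; Cl²⁺ still has 5 valence electrons; Ca²⁺ is the bare [Ar] core.
Core electrons are held far more tightly than valence electrons, so Ca tops the IE_3 order.
Valence configurations: C²⁺ [He]2s², Cl²⁺ [Ne]3s²3p³.
The numbers (kJ/mol): C 4620, Cl 3822, Ca 4912.
Putting it together, IE_3: Cl < C < Ca.

Ca > C > Cl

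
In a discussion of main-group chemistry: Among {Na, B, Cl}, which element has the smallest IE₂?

IE_2 is the cost of taking one more electron from the +1 cation: Na⁺ is the bare [Ne] core; B⁺ still has 2 valence electrons; Cl⁺ still has 6 valence electrons.
Pulling an electron out of a noble-gas core costs far more than removing a remaining valence electron, so Na sits at the high end of IE_2.
Valence configurations: B⁺ [He]2s², Cl⁺ [Ne]3s²3p⁴.
Tabulated IE_2 (kJ/mol): Na 4562, B 2427, Cl 2298.
So the second ionization energies run Cl < B < Na.

Cl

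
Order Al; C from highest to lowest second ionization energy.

C, Al

After 1 electron has been removed, what remains? Al⁺ still has 2 valence electrons; C⁺ still has 3 valence electrons.
All are still removing valence electrons, so compare the +1 ions as you would atoms: IE_2 generally rises across a period (higher Z_eff) and falls down a group (larger shell), subject to the usual subshell exceptions.
Valence configurations: Al⁺ [Ne]3s², C⁺ [He]2s²2p¹.
Approximate IE_2 values (kJ/mol): Al 1817, C 2353.
Putting it together, IE_2: Al < C.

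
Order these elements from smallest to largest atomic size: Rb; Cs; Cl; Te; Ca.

Cl is in period 3, group 17; Ca is in period 4, group 2; Rb is in period 5, group 1; Te is in period 5, group 16; Cs is in period 6, group 1.
Radius decreases left→right (rising Z_eff, same n) and increases top→bottom (higher n).
Neither a single period nor a single group — weigh both effects.
Te > Cl: both effects reinforce here, so Te is clearly the larger of the two.
Ca > Te: the two effects oppose for this pair; the across-period effect wins (171 vs 136 pm).
Rb > Ca: both effects reinforce here, so Rb is clearly the larger of the two.
Cs > Rb: Cs sits below Rb in group 1, so the down-group effect alone puts Cs larger.
Tabulated atomic radius (pm): Cl 99, Ca 171, Rb 210, Te 136, Cs 232.
So from smallest to largest: Cl < Te < Ca < Rb < Cs.

Cl < Te < Ca < Rb < Cs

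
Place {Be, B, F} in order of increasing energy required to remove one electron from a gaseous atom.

B, Be, F

Removing the outermost electron gets harder across a period and easier down a group.
All lie in period 2; the across-period trend (first ionization energy increases left to right) applies, with the exception below.
Note the exception: Be has a higher first ionization energy than B, contrary to the simple trend — removing B's lone 2p electron is easier than breaking Be's filled 2s².
Approximate values (kJ/mol): Be 900, B 801, F 1681.
So from lowest to highest: B < Be < F.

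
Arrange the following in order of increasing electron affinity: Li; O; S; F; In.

In < Li < O < S < F

Li is in period 2, group 1; O is in period 2, group 16; F is in period 2, group 17; S is in period 3, group 16; In is in period 5, group 13.
Atoms with high Z_eff and room in the valence shell (especially the halogens) have the most exothermic electron affinities.
Here both period and group differ, so the two effects have to be weighed against each other.
Li > In: period and group pull opposite ways; the down-group shift dominates (60 vs 29 kJ/mol).
O > Li: both are in period 2; the period trend gives O the larger value.
S > O: this pair runs against the simple trend — see the exception note.
F > S: relative to S, both the across-period and down-group shifts push F's electron affinity up.
Note the exception: S has a higher electron affinity than O, contrary to the simple trend — the compact 2p subshell of O repels the added electron more than S's larger 3p does.
Approximate values (kJ/mol): Li 60, O 141, F 328, S 200, In 29.
So from lowest to highest: In < Li < O < S < F.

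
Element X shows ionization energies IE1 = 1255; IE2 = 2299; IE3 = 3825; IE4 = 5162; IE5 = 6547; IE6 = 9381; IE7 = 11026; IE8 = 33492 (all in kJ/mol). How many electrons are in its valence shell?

7

Look for the largest jump between consecutive ionization energies: IE8/IE7 ≈ 3.0, far larger than any earlier ratio.
That jump marks the point where a core electron is being removed. So the atom has 7 valence electrons.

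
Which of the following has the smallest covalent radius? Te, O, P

O is in period 2, group 16; P is in period 3, group 15; Te is in period 5, group 16.
Radius decreases left→right (rising Z_eff, same n) and increases top→bottom (higher n).
These span different periods and groups, so the two trends combine.
P > O: both effects reinforce here, so P is clearly the larger of the two.
Te > P: period and group pull opposite ways; the down-group shift dominates (136 vs 111 pm).
For reference (pm): O 63, P 111, Te 136.
The smallest covalent radius among these belongs to O.

O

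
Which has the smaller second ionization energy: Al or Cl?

Al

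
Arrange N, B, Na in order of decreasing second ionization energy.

After 1 electron has been removed, what remains? N⁺ still has 4 valence electrons; B⁺ still has 2 valence electrons; Na⁺ is the bare [Ne] core.
Core electrons are held far more tightly than valence electrons, so Na tops the IE_2 order.
Valence configurations: N⁺ [He]2s²2p², B⁺ [He]2s².
The numbers (kJ/mol): N 2856, B 2427, Na 4562.
Overall IE_2 order: B < N < Na.

Na > N > B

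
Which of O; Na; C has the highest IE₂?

Na

Consider each +1 ion: O⁺ still has 5 valence electrons; Na⁺ is the bare [Ne] core; C⁺ still has 3 valence electrons.
Breaking into a closed-shell core is much more expensive than removing a leftover valence electron — Na has the largest IE_2 here.
Valence configurations: O⁺ [He]2s²2p³, C⁺ [He]2s²2p¹.
Tabulated IE_2 (kJ/mol): O 3388, Na 4562, C 2353.
Overall IE_2 order: C < O < Na.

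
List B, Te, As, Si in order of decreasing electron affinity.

B is in period 2, group 13; Si is in period 3, group 14; As is in period 4, group 15; Te is in period 5, group 16.
Atoms with high Z_eff and room in the valence shell (especially the halogens) have the most exothermic electron affinities.
A diagonal step moves right (one effect) and down (the opposite effect) at once.
As > B: the two effects oppose for this pair; the across-period effect wins (78 vs 27 kJ/mol).
Si > As: the two effects oppose for this pair; the down-group effect wins (134 vs 78 kJ/mol).
Te > Si: the two effects oppose for this pair; the across-period effect wins (190 vs 134 kJ/mol).
Approximate values (kJ/mol): B 27, Si 134, As 78, Te 190.
So from highest to lowest: Te > Si > As > B.

Te > Si > As > B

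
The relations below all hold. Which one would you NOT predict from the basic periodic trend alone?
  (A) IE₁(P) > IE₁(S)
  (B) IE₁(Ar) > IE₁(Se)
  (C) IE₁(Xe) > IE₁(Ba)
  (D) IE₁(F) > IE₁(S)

The general trend: IE₁ increases across a period and decreases down a group.
(A) P (period 3, group 15) vs S (period 3, group 16): the stated order contradicts the simple trend.
(B) Ar (period 3, group 18) vs Se (period 4, group 16): the stated order agrees with the simple trend.
(C) Xe (period 5, group 18) vs Ba (period 6, group 2): the stated order agrees with the simple trend.
(D) F (period 2, group 17) vs S (period 3, group 16): the stated order agrees with the simple trend.
The exception is (A): S (3p⁴) ionizes more easily than half-filled P (3p³) because the paired 3p electron in S is pushed out by e⁻–e⁻ repulsion.

(A)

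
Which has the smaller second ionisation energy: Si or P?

Si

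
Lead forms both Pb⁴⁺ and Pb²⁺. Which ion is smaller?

Pb⁴⁺

Both ions have Z = 82 protons, but Pb⁴⁺ has lost more electrons, so its remaining electrons feel a larger effective nuclear charge per electron and are pulled in more tightly.
Higher positive charge → smaller ion, so Pb²⁺ > Pb⁴⁺.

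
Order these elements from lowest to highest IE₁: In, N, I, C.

In < I < C < N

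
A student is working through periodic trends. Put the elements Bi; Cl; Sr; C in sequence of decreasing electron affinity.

Cl > C > Bi > Sr

C is in period 2, group 14; Cl is in period 3, group 17; Sr is in period 5, group 2; Bi is in period 6, group 15.
EA tends to increase across a period and decrease down a group, though the pattern is less regular than for IE or radius.
These span different periods and groups, so the two trends combine.
Bi > Sr: the two effects oppose for this pair; the across-period effect wins (91 vs 5 kJ/mol).
C > Bi: the two effects oppose for this pair; the down-group effect wins (122 vs 91 kJ/mol).
Cl > C: period and group pull opposite ways; the across-period shift dominates (349 vs 122 kJ/mol).
Tabulated electron affinity (kJ/mol): C 122, Cl 349, Sr 5, Bi 91.
So from highest to lowest: Cl > C > Bi > Sr.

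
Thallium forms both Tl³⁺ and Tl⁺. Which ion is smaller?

Tl³⁺

Both ions have Z = 81 protons, but Tl³⁺ has lost more electrons, so its remaining electrons feel a larger effective nuclear charge per electron and are pulled in more tightly.
Higher positive charge → smaller ion, so Tl⁺ > Tl³⁺.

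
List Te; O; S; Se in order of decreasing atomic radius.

Te > Se > S > O

Atomic radius shrinks across a period as nuclear charge pulls the same shell inward, and grows down a group as new shells are added.
All are in group 16, so atomic radius increases down the group.
So from largest to smallest: Te > Se > S > O.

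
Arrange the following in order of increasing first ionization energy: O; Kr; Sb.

O is in period 2, group 16; Kr is in period 4, group 18; Sb is in period 5, group 15.
First ionization energy rises across a period (greater Z_eff holds electrons more tightly) and falls down a group (valence electrons are farther from the nucleus).
These span different periods and groups, so the two trends combine.
O > Sb: both effects reinforce here, so O is clearly the higher of the two.
Kr > O: the two effects oppose for this pair; the across-period effect wins (1351 vs 1314 kJ/mol).
Tabulated first ionization energy (kJ/mol): O 1314, Kr 1351, Sb 831.
So from lowest to highest: Sb < O < Kr.

Sb < O < Kr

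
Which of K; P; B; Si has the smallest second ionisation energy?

IE_2 is the cost of taking one more electron from the +1 cation: K⁺ is the bare [Ar] core; P⁺ still has 4 valence electrons; B⁺ still has 2 valence electrons; Si⁺ still has 3 valence electrons.
Core electrons are held far more tightly than valence electrons, so K tops the IE_2 order.
Valence configurations: P⁺ [Ne]3s²3p², B⁺ [He]2s², Si⁺ [Ne]3s²3p¹.
Approximate IE_2 values (kJ/mol): K 3052, P 1907, B 2427, Si 1577.
Hence IE_2: Si < P < B < K.

Si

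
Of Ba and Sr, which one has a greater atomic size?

Moving right in a period, electrons are added to the same shell under a stronger nuclear pull, so atoms get smaller; moving down, a new shell is opened and atoms get larger.
All are in group 2, so atomic radius increases down the group.
So Ba has the greater atomic size (Ba > Sr).

Ba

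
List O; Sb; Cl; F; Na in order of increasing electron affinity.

Na < Sb < O < F < Cl

O is in period 2, group 16; F is in period 2, group 17; Na is in period 3, group 1; Cl is in period 3, group 17; Sb is in period 5, group 15.
Adding an electron releases more energy for atoms nearer the top right (short of the noble gases).
Here both period and group differ, so the two effects have to be weighed against each other.
Sb > Na: the two effects oppose for this pair; the across-period effect wins (103 vs 53 kJ/mol).
O > Sb: both effects reinforce here, so O is clearly the higher of the two.
F > O: F lies to the right of O in period 2, so the across-period effect alone puts F higher.
Cl > F: this pair runs against the simple trend — see the exception note.
Note the exception: Cl has a higher electron affinity than F, contrary to the simple trend — F's small 2p subshell makes the incoming electron feel strong e⁻–e⁻ repulsion, so Cl actually releases more energy on gaining an electron.
Approximate values (kJ/mol): O 141, F 328, Na 53, Cl 349, Sb 103.
So from lowest to highest: Na < Sb < O < F < Cl.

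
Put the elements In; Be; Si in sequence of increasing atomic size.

Be, Si, In

Be is in period 2, group 2; Si is in period 3, group 14; In is in period 5, group 13.
Across a period the added protons contract the valence shell; down a group each new principal shell makes the atom larger.
These span different periods and groups, so the two trends combine.
Si > Be: the two effects oppose for this pair; the down-group effect wins (116 vs 102 pm).
In > Si: both effects reinforce here, so In is clearly the larger of the two.
Tabulated atomic radius (pm): Be 102, Si 116, In 142.
So from smallest to largest: Be < Si < In.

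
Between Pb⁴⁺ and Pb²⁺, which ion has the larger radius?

Pb²⁺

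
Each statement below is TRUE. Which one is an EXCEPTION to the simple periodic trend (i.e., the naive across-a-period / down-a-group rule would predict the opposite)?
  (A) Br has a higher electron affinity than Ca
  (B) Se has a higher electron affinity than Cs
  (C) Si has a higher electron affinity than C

The general trend: electron affinity increases across a period and decreases down a group.
(A) Br (period 4, group 17) vs Ca (period 4, group 2): the stated order agrees with the simple trend.
(B) Se (period 4, group 16) vs Cs (period 6, group 1): the stated order agrees with the simple trend.
(C) Si (period 3, group 14) vs C (period 2, group 14): the stated order contradicts the simple trend.
The exception is (C): Si's larger, more diffuse 3p orbitals accept an added electron slightly more readily than C's compact 2p.

(C)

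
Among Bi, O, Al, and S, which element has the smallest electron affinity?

Atoms with high Z_eff and room in the valence shell (especially the halogens) have the most exothermic electron affinities.
Here both period and group differ, so the two effects have to be weighed against each other.
Bi > Al: the two effects oppose for this pair; the across-period effect wins (91 vs 42 kJ/mol).
O > Bi: both effects reinforce here, so O is clearly the higher of the two.
S > O: this pair runs against the simple trend — see the exception note.
Note the exception: S has a higher electron affinity than O, contrary to the simple trend — the compact 2p subshell of O repels the added electron more than S's larger 3p does.
For reference (kJ/mol): O 141, Al 42, S 200, Bi 91.
The smallest electron affinity among these belongs to Al.

Al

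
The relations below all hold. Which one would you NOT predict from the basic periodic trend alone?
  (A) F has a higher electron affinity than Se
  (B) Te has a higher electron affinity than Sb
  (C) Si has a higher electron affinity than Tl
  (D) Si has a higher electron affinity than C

(D)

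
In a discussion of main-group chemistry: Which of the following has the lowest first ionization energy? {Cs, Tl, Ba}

First ionization energy rises across a period (greater Z_eff holds electrons more tightly) and falls down a group (valence electrons are farther from the nucleus).
All lie in period 6, so first ionization energy increases left to right.
The lowest first ionization energy among these belongs to Cs.

Cs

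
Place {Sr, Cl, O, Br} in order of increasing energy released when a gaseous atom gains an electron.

Sr, O, Br, Cl

O is in period 2, group 16; Cl is in period 3, group 17; Br is in period 4, group 17; Sr is in period 5, group 2.
EA tends to increase across a period and decrease down a group, though the pattern is less regular than for IE or radius.
Here both period and group differ, so the two effects have to be weighed against each other.
O > Sr: both effects reinforce here, so O is clearly the higher of the two.
Br > O: period and group pull opposite ways; the across-period shift dominates (325 vs 141 kJ/mol).
Cl > Br: they share group 17; the group trend gives Cl the larger value.
For reference (kJ/mol): O 141, Cl 349, Br 325, Sr 5.
So from lowest to highest: Sr < O < Br < Cl.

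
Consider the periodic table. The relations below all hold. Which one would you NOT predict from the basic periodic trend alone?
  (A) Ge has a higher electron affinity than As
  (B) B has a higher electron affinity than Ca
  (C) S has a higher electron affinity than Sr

The general trend: electron affinity increases across a period and decreases down a group.
(A) Ge (period 4, group 14) vs As (period 4, group 15): the stated order contradicts the simple trend.
(B) B (period 2, group 13) vs Ca (period 4, group 2): the stated order agrees with the simple trend.
(C) S (period 3, group 16) vs Sr (period 5, group 2): the stated order agrees with the simple trend.
The exception is (A): adding an electron to As's half-filled 4p³ is unfavourable, so Ge (4p²) has the more exothermic EA.

(A)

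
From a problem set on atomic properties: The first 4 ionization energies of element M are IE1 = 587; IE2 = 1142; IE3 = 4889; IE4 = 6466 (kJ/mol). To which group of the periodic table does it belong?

Look for the largest jump between consecutive ionization energies: IE3/IE2 ≈ 4.3, far larger than any earlier ratio.
That jump marks the point where a core electron is being removed. So the atom has 2 valence electrons.
A main-group element with 2 valence electrons is in group 2.

Group 2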